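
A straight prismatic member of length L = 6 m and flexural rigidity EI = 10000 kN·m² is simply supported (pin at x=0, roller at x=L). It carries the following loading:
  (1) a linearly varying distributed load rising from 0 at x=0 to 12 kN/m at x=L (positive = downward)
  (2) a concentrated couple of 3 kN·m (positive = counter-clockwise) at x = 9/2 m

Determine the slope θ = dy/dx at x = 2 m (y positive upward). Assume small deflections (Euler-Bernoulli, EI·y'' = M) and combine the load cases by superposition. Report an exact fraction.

θ(2) = -7001/2400000 rad

Load 1 — triangular load w₀=12 kN/m (0→w₀ over full span):
  θ_1 = -w₀(7L⁴-30L²x²+15x⁴)/(360LEI) = -12·(7·6⁴-30·6²·2²+15·2⁴)/(360·6·10000) = -26/9375 rad
Load 2 — applied couple M₀=3 kN·m at a=9/2 m (b=L-a=3/2):
  θ_2 = (M₀x²/(2L)+C₁)/EI  [x≤a] with C₁=M₀(3b²-L²)/(6L)=-39/16 = (3·2²/(2·6)+(-39/16))/10000 = -23/160000 rad
Superposition: θ = Σ θ_i = -7001/2400000 rad ≈ -0.002917 rad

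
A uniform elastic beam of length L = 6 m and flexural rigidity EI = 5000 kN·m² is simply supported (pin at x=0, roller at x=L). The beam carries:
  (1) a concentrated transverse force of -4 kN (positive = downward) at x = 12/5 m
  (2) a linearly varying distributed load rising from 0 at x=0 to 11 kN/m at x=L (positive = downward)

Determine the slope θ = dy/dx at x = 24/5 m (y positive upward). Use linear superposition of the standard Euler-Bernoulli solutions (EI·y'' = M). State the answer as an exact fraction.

θ(24/5) = 20661/3125000 rad

Load 1 — point force P=-4 kN at a=12/5 m (b=L-a=18/5):
  θ_1 = -Pa(2L²-6Lx+3x²+a²)/(6LEI)  [x>a] = -(-4)·(12/5)·(2·6²-6·6·(24/5)+3·(24/5)²+(12/5)²)/(6·6·5000) = -108/78125 rad
Load 2 — triangular load w₀=11 kN/m (0→w₀ over full span):
  θ_2 = -w₀(7L⁴-30L²x²+15x⁴)/(360LEI) = -11·(7·6⁴-30·6²·(24/5)²+15·(24/5)⁴)/(360·6·5000) = 24981/3125000 rad
Superposition: θ = Σ θ_i = 20661/3125000 rad ≈ 0.006612 rad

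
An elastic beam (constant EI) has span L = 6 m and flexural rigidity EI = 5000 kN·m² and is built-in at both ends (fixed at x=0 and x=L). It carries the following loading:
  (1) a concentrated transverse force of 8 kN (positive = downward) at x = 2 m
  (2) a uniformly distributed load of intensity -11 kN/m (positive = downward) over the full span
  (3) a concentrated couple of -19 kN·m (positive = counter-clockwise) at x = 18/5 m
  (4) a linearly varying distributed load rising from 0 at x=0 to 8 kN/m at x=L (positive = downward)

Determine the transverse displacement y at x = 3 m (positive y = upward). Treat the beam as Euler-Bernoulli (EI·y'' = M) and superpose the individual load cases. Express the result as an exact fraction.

y(3) = 14279/3000000 m

Load 1 — point force P=8 kN at a=2 m (b=L-a=4):
  y_1 = -Pa²(L-x)²(3bL-(3b+a)(L-x))/(6L³EI)  [x>a] = -8·2²·(6-3)²·(3·4·6-(3·4+2)·(6-3))/(6·6³·5000) = -1/750 m
Load 2 — uniform load w=-11 kN/m over full span:
  y_2 = -wx²(L-x)²/(24EI) = -(-11)·3²·(6-3)²/(24·5000) = 297/40000 m
Load 3 — applied couple M₀=-19 kN·m at a=18/5 m (b=L-a=12/5):
  y_3 = (R_Ax³/6 - M_Ax²/2)/EI  [x≤a] with R_A=-114/25, M_A=-152/25 = ((-114/25)·3³/6 - (-152/25)·3²/2)/5000 = 171/125000 m
Load 4 — triangular load w₀=8 kN/m (0→w₀ over full span):
  y_4 = -w₀x²(L-x)²(x+2L)/(120LEI) = -8·3²·(6-3)²·(3+2·6)/(120·6·5000) = -27/10000 m
Superposition: y = Σ y_i = 14279/3000000 m ≈ 0.004760 m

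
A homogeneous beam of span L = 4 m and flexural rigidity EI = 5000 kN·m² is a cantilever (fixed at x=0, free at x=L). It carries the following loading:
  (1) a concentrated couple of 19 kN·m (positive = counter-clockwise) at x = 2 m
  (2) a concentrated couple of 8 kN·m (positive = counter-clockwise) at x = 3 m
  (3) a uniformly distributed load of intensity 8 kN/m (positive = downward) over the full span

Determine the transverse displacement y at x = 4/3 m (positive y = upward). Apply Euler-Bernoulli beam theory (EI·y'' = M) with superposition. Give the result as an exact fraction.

y(4/3) = -647/151875 m

Load 1 — applied couple M₀=19 kN·m at a=2 m (b=L-a=2):
  y_1 = M₀x²/(2EI)  [x≤a] = 19·(4/3)²/(2·5000) = 19/5625 m
Load 2 — applied couple M₀=8 kN·m at a=3 m (b=L-a=1):
  y_2 = M₀x²/(2EI)  [x≤a] = 8·(4/3)²/(2·5000) = 8/5625 m
Load 3 — uniform load w=8 kN/m over full span:
  y_3 = -wx²(x²-4Lx+6L²)/(24EI) = -8·(4/3)²·((4/3)²-4·4·(4/3)+6·4²)/(24·5000) = -1376/151875 m
Superposition: y = Σ y_i = -647/151875 m ≈ -0.004260 m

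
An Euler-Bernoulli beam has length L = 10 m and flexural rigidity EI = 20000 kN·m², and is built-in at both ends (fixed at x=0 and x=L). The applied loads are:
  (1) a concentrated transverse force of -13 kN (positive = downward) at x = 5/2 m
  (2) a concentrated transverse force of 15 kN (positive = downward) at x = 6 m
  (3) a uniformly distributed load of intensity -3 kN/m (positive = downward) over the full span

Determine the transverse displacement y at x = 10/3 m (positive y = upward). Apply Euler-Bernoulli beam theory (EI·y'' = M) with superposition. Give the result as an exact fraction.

Load 1 — point force P=-13 kN at a=5/2 m (b=L-a=15/2):
  y_1 = -Pa²(L-x)²(3bL-(3b+a)(L-x))/(6L³EI)  [x>a] = -(-13)·(5/2)²·(10-(10/3))²·(3·(15/2)·10-(3·(15/2)+(5/2))·(10-(10/3)))/(6·10³·20000) = 91/51840 m
Load 2 — point force P=15 kN at a=6 m (b=L-a=4):
  y_2 = -Pb²x²(3aL-(3a+b)x)/(6L³EI)  [x≤a] = -15·4²·(10/3)²·(3·6·10-(3·6+4)·(10/3))/(6·10³·20000) = -8/3375 m
Load 3 — uniform load w=-3 kN/m over full span:
  y_3 = -wx²(L-x)²/(24EI) = -(-3)·(10/3)²·(10-(10/3))²/(24·20000) = 1/324 m
Superposition: y = Σ y_i = 3203/1296000 m ≈ 0.002471 m

y(10/3) = 3203/1296000 m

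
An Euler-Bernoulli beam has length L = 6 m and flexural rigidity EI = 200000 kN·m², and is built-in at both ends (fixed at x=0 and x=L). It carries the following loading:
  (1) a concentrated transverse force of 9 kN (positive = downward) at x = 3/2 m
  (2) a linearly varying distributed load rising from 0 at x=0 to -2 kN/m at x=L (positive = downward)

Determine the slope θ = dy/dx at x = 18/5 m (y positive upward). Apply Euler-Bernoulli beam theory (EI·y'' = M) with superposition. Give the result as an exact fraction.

θ(18/5) = 6669/1000000000 rad

Load 1 — point force P=9 kN at a=3/2 m (b=L-a=9/2):
  θ_1 = Pa²(L-x)(2bL-(3b+a)(L-x))/(2L³EI)  [x>a] = 9·(3/2)²·(6-(18/5))·(2·(9/2)·6-(3·(9/2)+(3/2))·(6-(18/5)))/(2·6³·200000) = 81/8000000 rad
Load 2 — triangular load w₀=-2 kN/m (0→w₀ over full span):
  θ_2 = -w₀(2x(L-x)(L-2x)(x+2L)+x²(L-x)²)/(120LEI) = -(-2)·(2·(18/5)·(6-(18/5))·(6-2·(18/5))·((18/5)+2·6)+(18/5)²·(6-(18/5))²)/(120·6·200000) = -27/7812500 rad
Superposition: θ = Σ θ_i = 6669/1000000000 rad ≈ 0.000007 rad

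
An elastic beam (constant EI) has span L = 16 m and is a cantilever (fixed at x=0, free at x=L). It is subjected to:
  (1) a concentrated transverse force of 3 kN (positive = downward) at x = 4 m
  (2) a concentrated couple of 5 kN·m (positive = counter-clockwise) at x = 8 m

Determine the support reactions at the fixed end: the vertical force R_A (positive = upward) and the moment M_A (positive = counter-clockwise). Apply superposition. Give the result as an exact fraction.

R_A = 3 kN, M_A = 7 kN·m

Load 1 — point force P=3 kN at a=4 m (b=L-a=12):
  R_A = P = 3 kN
  M_A = Pa = 3·4 = 12 kN·m
Load 2 — applied couple M₀=5 kN·m at a=8 m (b=L-a=8):
  R_A = 0 kN
  M_A = -M₀ = -5 kN·m
Superposition: R_A = 3 kN, M_A = 7 kN·m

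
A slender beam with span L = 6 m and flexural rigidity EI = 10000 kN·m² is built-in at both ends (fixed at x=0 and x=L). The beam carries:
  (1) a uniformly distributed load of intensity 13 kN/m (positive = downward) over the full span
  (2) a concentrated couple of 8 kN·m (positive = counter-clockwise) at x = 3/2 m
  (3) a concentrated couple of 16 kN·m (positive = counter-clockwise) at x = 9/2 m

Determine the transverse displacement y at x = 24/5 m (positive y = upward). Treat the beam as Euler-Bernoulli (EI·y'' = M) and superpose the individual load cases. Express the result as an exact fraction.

Load 1 — uniform load w=13 kN/m over full span:
  y_1 = -wx²(L-x)²/(24EI) = -13·(24/5)²·(6-(24/5))²/(24·10000) = -702/390625 m
Load 2 — applied couple M₀=8 kN·m at a=3/2 m (b=L-a=9/2):
  y_2 = (R_Ax³/6 - M_Ax²/2 - M₀(x-a)²/2)/EI  [x>a] with R_A=3/2, M_A=-3/2 = ((3/2)·(24/5)³/6 - (-3/2)·(24/5)²/2 - 8·((24/5)-(3/2))²/2)/10000 = 171/1250000 m
Load 3 — applied couple M₀=16 kN·m at a=9/2 m (b=L-a=3/2):
  y_3 = (R_Ax³/6 - M_Ax²/2 - M₀(x-a)²/2)/EI  [x>a] with R_A=3, M_A=5 = (3·(24/5)³/6 - 5·(24/5)²/2 - 16·((24/5)-(9/2))²/2)/10000 = -189/625000 m
Superposition: y = Σ y_i = -12267/6250000 m ≈ -0.001963 m

y(24/5) = -12267/6250000 m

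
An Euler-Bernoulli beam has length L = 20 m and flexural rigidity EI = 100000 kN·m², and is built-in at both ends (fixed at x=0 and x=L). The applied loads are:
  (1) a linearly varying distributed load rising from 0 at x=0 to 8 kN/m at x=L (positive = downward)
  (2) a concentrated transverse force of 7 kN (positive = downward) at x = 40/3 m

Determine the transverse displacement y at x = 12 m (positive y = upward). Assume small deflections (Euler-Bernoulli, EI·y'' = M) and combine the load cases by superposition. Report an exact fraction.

y(12) = -1423/78125 m

Load 1 — triangular load w₀=8 kN/m (0→w₀ over full span):
  y_1 = -w₀x²(L-x)²(x+2L)/(120LEI) = -8·12²·(20-12)²·(12+2·20)/(120·20·100000) = -1248/78125 m
Load 2 — point force P=7 kN at a=40/3 m (b=L-a=20/3):
  y_2 = -Pb²x²(3aL-(3a+b)x)/(6L³EI)  [x≤a] = -7·(20/3)²·12²·(3·(40/3)·20-(3·(40/3)+(20/3))·12)/(6·20³·100000) = -7/3125 m
Superposition: y = Σ y_i = -1423/78125 m ≈ -0.018214 m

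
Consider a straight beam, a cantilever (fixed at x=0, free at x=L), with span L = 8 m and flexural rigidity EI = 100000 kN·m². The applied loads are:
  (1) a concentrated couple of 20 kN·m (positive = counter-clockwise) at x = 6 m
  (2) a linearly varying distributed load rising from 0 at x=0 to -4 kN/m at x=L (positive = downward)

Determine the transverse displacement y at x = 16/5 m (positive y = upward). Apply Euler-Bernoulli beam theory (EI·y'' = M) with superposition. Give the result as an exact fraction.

Load 1 — applied couple M₀=20 kN·m at a=6 m (b=L-a=2):
  y_1 = M₀x²/(2EI)  [x≤a] = 20·(16/5)²/(2·100000) = 16/15625 m
Load 2 — triangular load w₀=-4 kN/m (0→w₀ over full span):
  y_2 = (w₀Lx³/12-w₀L²x²/6-w₀x⁵/(120L))/EI = ((-4)·8·(16/5)³/12-(-4)·8²·(16/5)²/6-(-4)·(16/5)⁵/(120·8))/100000 = 514048/146484375 m
Superposition: y = Σ y_i = 664048/146484375 m ≈ 0.004533 m

y(16/5) = 664048/146484375 m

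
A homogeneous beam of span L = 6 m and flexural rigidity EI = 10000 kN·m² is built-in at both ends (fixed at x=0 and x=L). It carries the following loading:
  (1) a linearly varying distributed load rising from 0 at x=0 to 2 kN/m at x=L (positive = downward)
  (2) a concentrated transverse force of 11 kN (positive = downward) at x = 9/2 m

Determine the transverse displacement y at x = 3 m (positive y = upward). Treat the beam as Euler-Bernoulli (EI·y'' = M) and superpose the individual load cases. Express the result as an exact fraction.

Load 1 — triangular load w₀=2 kN/m (0→w₀ over full span):
  y_1 = -w₀x²(L-x)²(x+2L)/(120LEI) = -2·3²·(6-3)²·(3+2·6)/(120·6·10000) = -27/80000 m
Load 2 — point force P=11 kN at a=9/2 m (b=L-a=3/2):
  y_2 = -Pb²x²(3aL-(3a+b)x)/(6L³EI)  [x≤a] = -11·(3/2)²·3²·(3·(9/2)·6-(3·(9/2)+(3/2))·3)/(6·6³·10000) = -99/160000 m
Superposition: y = Σ y_i = -153/160000 m ≈ -0.000956 m

y(3) = -153/160000 m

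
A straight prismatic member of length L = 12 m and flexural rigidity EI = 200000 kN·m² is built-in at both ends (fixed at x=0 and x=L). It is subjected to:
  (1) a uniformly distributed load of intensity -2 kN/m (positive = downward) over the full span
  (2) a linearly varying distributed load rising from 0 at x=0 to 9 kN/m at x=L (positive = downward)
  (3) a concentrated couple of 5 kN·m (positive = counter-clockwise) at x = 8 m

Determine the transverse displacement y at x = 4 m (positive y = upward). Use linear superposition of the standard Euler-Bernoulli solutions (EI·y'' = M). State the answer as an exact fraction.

Load 1 — uniform load w=-2 kN/m over full span:
  y_1 = -wx²(L-x)²/(24EI) = -(-2)·4²·(12-4)²/(24·200000) = 4/9375 m
Load 2 — triangular load w₀=9 kN/m (0→w₀ over full span):
  y_2 = -w₀x²(L-x)²(x+2L)/(120LEI) = -9·4²·(12-4)²·(4+2·12)/(120·12·200000) = -14/15625 m
Load 3 — applied couple M₀=5 kN·m at a=8 m (b=L-a=4):
  y_3 = (R_Ax³/6 - M_Ax²/2)/EI  [x≤a] with R_A=5/9, M_A=5/3 = ((5/9)·4³/6 - (5/3)·4²/2)/200000 = -1/27000 m
Superposition: y = Σ y_i = -1709/3375000 m ≈ -0.000506 m

y(4) = -1709/3375000 m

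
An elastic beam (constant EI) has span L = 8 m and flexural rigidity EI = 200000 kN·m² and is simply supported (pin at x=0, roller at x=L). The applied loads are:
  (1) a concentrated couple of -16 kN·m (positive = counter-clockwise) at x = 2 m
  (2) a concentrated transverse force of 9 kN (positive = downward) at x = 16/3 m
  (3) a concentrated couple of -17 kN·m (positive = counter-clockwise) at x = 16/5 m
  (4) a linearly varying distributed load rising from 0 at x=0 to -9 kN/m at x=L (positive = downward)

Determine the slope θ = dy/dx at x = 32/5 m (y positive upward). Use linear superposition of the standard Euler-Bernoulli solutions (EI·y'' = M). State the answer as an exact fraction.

θ(32/5) = -36283/281250000 rad

Load 1 — applied couple M₀=-16 kN·m at a=2 m (b=L-a=6):
  θ_1 = (M₀x²/(2L)-M₀(x-a)+C₁)/EI  [x>a] with C₁=M₀(3b²-L²)/(6L)=-44/3 = ((-16)·(32/5)²/(2·8)-(-16)·((32/5)-2)+(-44/3))/200000 = 277/3750000 rad
Load 2 — point force P=9 kN at a=16/3 m (b=L-a=8/3):
  θ_2 = -Pa(2L²-6Lx+3x²+a²)/(6LEI)  [x>a] = -9·(16/3)·(2·8²-6·8·(32/5)+3·(32/5)²+(16/3)²)/(6·8·200000) = 98/703125 rad
Load 3 — applied couple M₀=-17 kN·m at a=16/5 m (b=L-a=24/5):
  θ_3 = (M₀x²/(2L)-M₀(x-a)+C₁)/EI  [x>a] with C₁=M₀(3b²-L²)/(6L)=-136/75 = ((-17)·(32/5)²/(2·8)-(-17)·((32/5)-(16/5))+(-136/75))/200000 = 17/375000 rad
Load 4 — triangular load w₀=-9 kN/m (0→w₀ over full span):
  θ_4 = -w₀(7L⁴-30L²x²+15x⁴)/(360LEI) = -(-9)·(7·8⁴-30·8²·(32/5)²+15·(32/5)⁴)/(360·8·200000) = -757/1953125 rad
Superposition: θ = Σ θ_i = -36283/281250000 rad ≈ -0.000129 rad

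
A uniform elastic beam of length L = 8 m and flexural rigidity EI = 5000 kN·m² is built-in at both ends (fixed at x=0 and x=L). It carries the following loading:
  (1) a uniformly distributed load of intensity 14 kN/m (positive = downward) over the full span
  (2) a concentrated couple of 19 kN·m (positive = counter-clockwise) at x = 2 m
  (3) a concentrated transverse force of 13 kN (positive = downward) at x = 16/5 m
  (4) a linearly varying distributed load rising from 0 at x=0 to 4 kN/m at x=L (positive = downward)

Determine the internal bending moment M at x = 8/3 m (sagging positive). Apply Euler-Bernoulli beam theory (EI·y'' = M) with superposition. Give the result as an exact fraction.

Load 1 — uniform load w=14 kN/m over full span:
  M_1 = wLx/2 - wL²/12 - wx²/2 = 14·8·(8/3)/2 - 14·8²/12 - 14·(8/3)²/2 = 224/9 kN·m
Load 2 — applied couple M₀=19 kN·m at a=2 m (b=L-a=6):
  M_2 = R_Ax - M_A - M₀  [x>a] with R_A=171/64, M_A=-57/16 = (171/64)·(8/3) - (-57/16) - 19 = -133/16 kN·m
Load 3 — point force P=13 kN at a=16/5 m (b=L-a=24/5):
  M_3 = Pb²(3a+b)x/L³ - Pab²/L²  [x≤a] = 13·(24/5)²·(3·(16/5)+(24/5))·(8/3)/8³ - 13·(16/5)·(24/5)²/8² = 936/125 kN·m
Load 4 — triangular load w₀=4 kN/m (0→w₀ over full span):
  M_4 = 3w₀Lx/20 - w₀L²/30 - w₀x³/(6L) = 3·4·8·(8/3)/20 - 4·8²/30 - 4·(8/3)³/(6·8) = 1088/405 kN·m
Superposition: M = Σ M_i = 4333631/162000 kN·m ≈ 26.750809 kN·m

M(8/3) = 4333631/162000 kN·m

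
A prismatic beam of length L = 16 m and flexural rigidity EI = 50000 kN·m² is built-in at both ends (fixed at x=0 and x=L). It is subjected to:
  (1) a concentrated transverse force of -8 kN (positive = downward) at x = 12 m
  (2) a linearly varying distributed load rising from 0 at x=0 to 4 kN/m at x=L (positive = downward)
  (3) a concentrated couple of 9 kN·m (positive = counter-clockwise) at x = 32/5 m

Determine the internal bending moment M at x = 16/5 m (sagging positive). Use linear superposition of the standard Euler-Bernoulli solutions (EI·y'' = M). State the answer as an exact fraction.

Load 1 — point force P=-8 kN at a=12 m (b=L-a=4):
  M_1 = Pb²(3a+b)x/L³ - Pab²/L²  [x≤a] = (-8)·4²·(3·12+4)·(16/5)/16³ - (-8)·12·4²/16² = 2 kN·m
Load 2 — triangular load w₀=4 kN/m (0→w₀ over full span):
  M_2 = 3w₀Lx/20 - w₀L²/30 - w₀x³/(6L) = 3·4·16·(16/5)/20 - 4·16²/30 - 4·(16/5)³/(6·16) = -1792/375 kN·m
Load 3 — applied couple M₀=9 kN·m at a=32/5 m (b=L-a=48/5):
  M_3 = R_Ax - M_A  [x≤a] with R_A=81/100, M_A=27/25 = (81/100)·(16/5) - (27/25) = 189/125 kN·m
Superposition: M = Σ M_i = -19/15 kN·m ≈ -1.266667 kN·m

M(16/5) = -19/15 kN·m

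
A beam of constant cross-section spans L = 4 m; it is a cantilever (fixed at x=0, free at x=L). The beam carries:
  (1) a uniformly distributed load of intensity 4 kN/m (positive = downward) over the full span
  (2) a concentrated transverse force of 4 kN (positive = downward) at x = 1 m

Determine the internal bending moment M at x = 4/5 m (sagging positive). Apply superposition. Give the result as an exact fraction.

M(4/5) = -532/25 kN·m

Load 1 — uniform load w=4 kN/m over full span:
  M_1 = -w(L-x)²/2 = -4·(4-(4/5))²/2 = -512/25 kN·m
Load 2 — point force P=4 kN at a=1 m (b=L-a=3):
  M_2 = -P(a-x)  [x≤a] = -4·(1-(4/5)) = -4/5 kN·m
Superposition: M = Σ M_i = -532/25 kN·m ≈ -21.280000 kN·m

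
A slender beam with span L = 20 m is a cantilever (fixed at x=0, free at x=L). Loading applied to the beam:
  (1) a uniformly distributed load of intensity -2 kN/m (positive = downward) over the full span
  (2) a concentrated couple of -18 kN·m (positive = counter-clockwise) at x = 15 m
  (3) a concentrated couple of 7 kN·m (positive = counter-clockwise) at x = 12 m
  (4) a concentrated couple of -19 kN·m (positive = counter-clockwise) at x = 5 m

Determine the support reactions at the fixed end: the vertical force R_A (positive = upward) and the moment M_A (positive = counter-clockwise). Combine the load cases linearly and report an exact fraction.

R_A = -40 kN, M_A = -370 kN·m

Load 1 — uniform load w=-2 kN/m over full span:
  R_A = wL = (-2)·20 = -40 kN
  M_A = wL²/2 = (-2)·20²/2 = -400 kN·m
Load 2 — applied couple M₀=-18 kN·m at a=15 m (b=L-a=5):
  R_A = 0 kN
  M_A = -M₀ = -(-18) = 18 kN·m
Load 3 — applied couple M₀=7 kN·m at a=12 m (b=L-a=8):
  R_A = 0 kN
  M_A = -M₀ = -7 kN·m
Load 4 — applied couple M₀=-19 kN·m at a=5 m (b=L-a=15):
  R_A = 0 kN
  M_A = -M₀ = -(-19) = 19 kN·m
Superposition: R_A = -40 kN, M_A = -370 kN·m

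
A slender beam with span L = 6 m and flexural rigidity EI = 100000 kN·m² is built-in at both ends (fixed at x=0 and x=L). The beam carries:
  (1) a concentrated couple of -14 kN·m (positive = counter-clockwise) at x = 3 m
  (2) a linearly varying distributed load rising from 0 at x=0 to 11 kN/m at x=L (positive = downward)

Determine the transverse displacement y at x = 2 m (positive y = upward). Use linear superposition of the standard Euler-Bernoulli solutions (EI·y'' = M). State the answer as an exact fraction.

y(2) = -511/4500000 m

Load 1 — applied couple M₀=-14 kN·m at a=3 m (b=L-a=3):
  y_1 = (R_Ax³/6 - M_Ax²/2)/EI  [x≤a] with R_A=-7/2, M_A=-7/2 = ((-7/2)·2³/6 - (-7/2)·2²/2)/100000 = 7/300000 m
Load 2 — triangular load w₀=11 kN/m (0→w₀ over full span):
  y_2 = -w₀x²(L-x)²(x+2L)/(120LEI) = -11·2²·(6-2)²·(2+2·6)/(120·6·100000) = -77/562500 m
Superposition: y = Σ y_i = -511/4500000 m ≈ -0.000114 m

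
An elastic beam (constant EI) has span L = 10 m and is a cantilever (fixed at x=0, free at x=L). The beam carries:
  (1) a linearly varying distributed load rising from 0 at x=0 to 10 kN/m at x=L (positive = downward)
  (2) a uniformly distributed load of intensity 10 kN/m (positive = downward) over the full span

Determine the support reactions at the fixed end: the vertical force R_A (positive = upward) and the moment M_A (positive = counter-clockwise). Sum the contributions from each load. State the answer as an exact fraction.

R_A = 150 kN, M_A = 2500/3 kN·m

Load 1 — triangular load w₀=10 kN/m (0→w₀ over full span):
  R_A = w₀L/2 = 10·10/2 = 50 kN
  M_A = w₀L²/3 = 10·10²/3 = 1000/3 kN·m
Load 2 — uniform load w=10 kN/m over full span:
  R_A = wL = 10·10 = 100 kN
  M_A = wL²/2 = 10·10²/2 = 500 kN·m
Superposition: R_A = 150 kN, M_A = 2500/3 kN·m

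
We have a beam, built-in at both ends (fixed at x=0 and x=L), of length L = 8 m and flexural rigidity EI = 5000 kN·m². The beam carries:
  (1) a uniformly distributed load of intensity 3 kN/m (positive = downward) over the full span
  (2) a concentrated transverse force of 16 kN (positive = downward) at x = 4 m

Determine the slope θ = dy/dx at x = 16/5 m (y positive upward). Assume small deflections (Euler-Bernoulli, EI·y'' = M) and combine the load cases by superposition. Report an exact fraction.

θ(16/5) = -256/78125 rad

Load 1 — uniform load w=3 kN/m over full span:
  θ_1 = -wx(L-x)(L-2x)/(12EI) = -3·(16/5)·(8-(16/5))·(8-2·(16/5))/(12·5000) = -96/78125 rad
Load 2 — point force P=16 kN at a=4 m (b=L-a=4):
  θ_2 = -Pb²x(2aL-(3a+b)x)/(2L³EI)  [x≤a] = -16·4²·(16/5)·(2·4·8-(3·4+4)·(16/5))/(2·8³·5000) = -32/15625 rad
Superposition: θ = Σ θ_i = -256/78125 rad ≈ -0.003277 rad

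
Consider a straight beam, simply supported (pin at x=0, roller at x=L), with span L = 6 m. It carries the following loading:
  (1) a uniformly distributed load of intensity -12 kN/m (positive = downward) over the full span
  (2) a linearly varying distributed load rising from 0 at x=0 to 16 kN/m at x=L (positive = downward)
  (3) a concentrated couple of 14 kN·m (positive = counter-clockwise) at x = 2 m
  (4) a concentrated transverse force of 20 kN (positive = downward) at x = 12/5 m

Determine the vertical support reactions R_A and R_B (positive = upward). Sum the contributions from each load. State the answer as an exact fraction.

R_A = -17/3 kN, R_B = 5/3 kN

Load 1 — uniform load w=-12 kN/m over full span:
  R_A = wL/2 = (-12)·6/2 = -36 kN
  R_B = wL/2 = (-12)·6/2 = -36 kN
Load 2 — triangular load w₀=16 kN/m (0→w₀ over full span):
  R_A = w₀L/6 = 16·6/6 = 16 kN
  R_B = w₀L/3 = 16·6/3 = 32 kN
Load 3 — applied couple M₀=14 kN·m at a=2 m (b=L-a=4):
  R_A = M₀/L = 14/6 = 7/3 kN
  R_B = -M₀/L = -14/6 = -7/3 kN
Load 4 — point force P=20 kN at a=12/5 m (b=L-a=18/5):
  R_A = Pb/L = 20·(18/5)/6 = 12 kN
  R_B = Pa/L = 20·(12/5)/6 = 8 kN
Superposition: R_A = -17/3 kN, R_B = 5/3 kN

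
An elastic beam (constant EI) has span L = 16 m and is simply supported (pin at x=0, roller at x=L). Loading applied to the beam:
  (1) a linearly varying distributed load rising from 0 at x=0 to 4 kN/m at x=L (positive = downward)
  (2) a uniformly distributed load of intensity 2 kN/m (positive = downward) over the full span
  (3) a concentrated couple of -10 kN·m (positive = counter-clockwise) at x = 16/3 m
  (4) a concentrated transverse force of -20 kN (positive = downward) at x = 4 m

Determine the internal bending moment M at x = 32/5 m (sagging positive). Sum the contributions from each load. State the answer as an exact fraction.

M(32/5) = 9598/125 kN·m

Load 1 — triangular load w₀=4 kN/m (0→w₀ over full span):
  M_1 = w₀Lx/6 - w₀x³/(6L) = 4·16·(32/5)/6 - 4·(32/5)³/(6·16) = 7168/125 kN·m
Load 2 — uniform load w=2 kN/m over full span:
  M_2 = wx(L-x)/2 = 2·(32/5)·(16-(32/5))/2 = 1536/25 kN·m
Load 3 — applied couple M₀=-10 kN·m at a=16/3 m (b=L-a=32/3):
  M_3 = M₀x/L - M₀  [x>a] = (-10)·(32/5)/16 - (-10) = 6 kN·m
Load 4 — point force P=-20 kN at a=4 m (b=L-a=12):
  M_4 = Pa(L-x)/L  [x>a] = (-20)·4·(16-(32/5))/16 = -48 kN·m
Superposition: M = Σ M_i = 9598/125 kN·m ≈ 76.784000 kN·m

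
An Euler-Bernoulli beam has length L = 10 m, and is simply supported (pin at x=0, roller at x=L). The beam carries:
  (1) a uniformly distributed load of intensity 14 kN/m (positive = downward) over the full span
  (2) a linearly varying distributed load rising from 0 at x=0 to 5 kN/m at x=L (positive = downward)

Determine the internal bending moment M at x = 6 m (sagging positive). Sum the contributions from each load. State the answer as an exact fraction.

M(6) = 200 kN·m

Load 1 — uniform load w=14 kN/m over full span:
  M_1 = wx(L-x)/2 = 14·6·(10-6)/2 = 168 kN·m
Load 2 — triangular load w₀=5 kN/m (0→w₀ over full span):
  M_2 = w₀Lx/6 - w₀x³/(6L) = 5·10·6/6 - 5·6³/(6·10) = 32 kN·m
Superposition: M = Σ M_i = 200 kN·m ≈ 200.000000 kN·m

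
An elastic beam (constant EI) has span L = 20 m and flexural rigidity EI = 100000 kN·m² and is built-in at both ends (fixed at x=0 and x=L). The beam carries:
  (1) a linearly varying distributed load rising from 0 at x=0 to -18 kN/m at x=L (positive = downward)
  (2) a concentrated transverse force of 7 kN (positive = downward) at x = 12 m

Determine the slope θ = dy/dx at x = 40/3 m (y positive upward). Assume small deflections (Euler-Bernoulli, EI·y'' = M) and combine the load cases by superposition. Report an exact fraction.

Load 1 — triangular load w₀=-18 kN/m (0→w₀ over full span):
  θ_1 = -w₀(2x(L-x)(L-2x)(x+2L)+x²(L-x)²)/(120LEI) = -(-18)·(2·(40/3)·(20-(40/3))·(20-2·(40/3))·((40/3)+2·20)+(40/3)²·(20-(40/3))²)/(120·20·100000) = -14/3375 rad
Load 2 — point force P=7 kN at a=12 m (b=L-a=8):
  θ_2 = Pa²(L-x)(2bL-(3b+a)(L-x))/(2L³EI)  [x>a] = 7·12²·(20-(40/3))·(2·8·20-(3·8+12)·(20-(40/3)))/(2·20³·100000) = 21/62500 rad
Superposition: θ = Σ θ_i = -6433/1687500 rad ≈ -0.003812 rad

θ(40/3) = -6433/1687500 rad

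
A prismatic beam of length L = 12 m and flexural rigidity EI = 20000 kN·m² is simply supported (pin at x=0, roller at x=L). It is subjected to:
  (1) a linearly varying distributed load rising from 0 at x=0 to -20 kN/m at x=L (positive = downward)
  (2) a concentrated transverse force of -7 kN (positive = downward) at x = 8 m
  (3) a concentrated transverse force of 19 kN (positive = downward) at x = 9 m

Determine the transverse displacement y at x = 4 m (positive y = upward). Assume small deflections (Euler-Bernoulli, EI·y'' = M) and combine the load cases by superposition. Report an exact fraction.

Load 1 — triangular load w₀=-20 kN/m (0→w₀ over full span):
  y_1 = -w₀x(7L⁴-10L²x²+3x⁴)/(360LEI) = -(-20)·4·(7·12⁴-10·12²·4²+3·4⁴)/(360·12·20000) = 128/1125 m
Load 2 — point force P=-7 kN at a=8 m (b=L-a=4):
  y_2 = -Pbx(L²-b²-x²)/(6LEI)  [x≤a] = -(-7)·4·4·(12²-4²-4²)/(6·12·20000) = 49/5625 m
Load 3 — point force P=19 kN at a=9 m (b=L-a=3):
  y_3 = -Pbx(L²-b²-x²)/(6LEI)  [x≤a] = -19·3·4·(12²-3²-4²)/(6·12·20000) = -2261/120000 m
Superposition: y = Σ y_i = 37313/360000 m ≈ 0.103647 m

y(4) = 37313/360000 m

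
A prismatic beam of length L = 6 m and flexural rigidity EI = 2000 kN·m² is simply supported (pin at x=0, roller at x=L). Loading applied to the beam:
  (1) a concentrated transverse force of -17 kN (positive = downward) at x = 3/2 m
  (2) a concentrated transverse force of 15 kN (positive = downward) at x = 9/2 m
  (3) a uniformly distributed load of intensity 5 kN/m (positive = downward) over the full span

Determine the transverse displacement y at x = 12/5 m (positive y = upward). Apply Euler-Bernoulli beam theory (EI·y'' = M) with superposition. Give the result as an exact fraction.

Load 1 — point force P=-17 kN at a=3/2 m (b=L-a=9/2):
  y_1 = -Pa(L-x)(2Lx-a²-x²)/(6LEI)  [x>a] = -(-17)·(3/2)·(6-(12/5))·(2·6·(12/5)-(3/2)²-(12/5)²)/(6·6·2000) = 106029/4000000 m
Load 2 — point force P=15 kN at a=9/2 m (b=L-a=3/2):
  y_2 = -Pbx(L²-b²-x²)/(6LEI)  [x≤a] = -15·(3/2)·(12/5)·(6²-(3/2)²-(12/5)²)/(6·6·2000) = -8397/400000 m
Load 3 — uniform load w=5 kN/m over full span:
  y_3 = -wx(L³-2Lx²+x³)/(24EI) = -5·(12/5)·(6³-2·6·(12/5)²+(12/5)³)/(24·2000) = -2511/62500 m
Superposition: y = Σ y_i = -27729/800000 m ≈ -0.034661 m

y(12/5) = -27729/800000 m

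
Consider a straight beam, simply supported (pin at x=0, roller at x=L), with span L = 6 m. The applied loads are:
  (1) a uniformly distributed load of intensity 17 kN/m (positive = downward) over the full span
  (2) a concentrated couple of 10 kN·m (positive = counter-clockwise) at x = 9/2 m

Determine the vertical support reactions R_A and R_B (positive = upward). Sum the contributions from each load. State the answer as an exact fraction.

R_A = 158/3 kN, R_B = 148/3 kN

Load 1 — uniform load w=17 kN/m over full span:
  R_A = wL/2 = 17·6/2 = 51 kN
  R_B = wL/2 = 17·6/2 = 51 kN
Load 2 — applied couple M₀=10 kN·m at a=9/2 m (b=L-a=3/2):
  R_A = M₀/L = 10/6 = 5/3 kN
  R_B = -M₀/L = -10/6 = -5/3 kN
Superposition: R_A = 158/3 kN, R_B = 148/3 kN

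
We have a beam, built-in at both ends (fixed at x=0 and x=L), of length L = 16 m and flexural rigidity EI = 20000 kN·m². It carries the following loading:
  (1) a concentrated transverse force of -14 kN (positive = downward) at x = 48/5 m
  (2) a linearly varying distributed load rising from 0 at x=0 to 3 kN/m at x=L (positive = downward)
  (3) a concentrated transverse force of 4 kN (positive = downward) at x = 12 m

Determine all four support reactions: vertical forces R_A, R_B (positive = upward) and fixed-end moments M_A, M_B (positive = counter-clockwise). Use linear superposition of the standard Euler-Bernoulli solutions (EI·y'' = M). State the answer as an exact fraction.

R_A = 2897/1000 kN, M_A = 887/125 kN·m, R_B = 11103/1000 kN, M_B = -1893/125 kN·m

Load 1 — point force P=-14 kN at a=48/5 m (b=L-a=32/5):
  R_A = Pb²(3a+b)/L³ = (-14)·(32/5)²·(3·(48/5)+(32/5))/16³ = -616/125 kN
  M_A = Pab²/L² = (-14)·(48/5)·(32/5)²/16² = -2688/125 kN·m
  R_B = Pa²(a+3b)/L³ = (-14)·(48/5)²·((48/5)+3·(32/5))/16³ = -1134/125 kN
  M_B = -Pa²b/L² = -(-14)·(48/5)²·(32/5)/16² = 4032/125 kN·m
Load 2 — triangular load w₀=3 kN/m (0→w₀ over full span):
  R_A = 3w₀L/20 = 3·3·16/20 = 36/5 kN
  M_A = w₀L²/30 = 3·16²/30 = 128/5 kN·m
  R_B = 7w₀L/20 = 7·3·16/20 = 84/5 kN
  M_B = -w₀L²/20 = -3·16²/20 = -192/5 kN·m
Load 3 — point force P=4 kN at a=12 m (b=L-a=4):
  R_A = Pb²(3a+b)/L³ = 4·4²·(3·12+4)/16³ = 5/8 kN
  M_A = Pab²/L² = 4·12·4²/16² = 3 kN·m
  R_B = Pa²(a+3b)/L³ = 4·12²·(12+3·4)/16³ = 27/8 kN
  M_B = -Pa²b/L² = -4·12²·4/16² = -9 kN·m
Superposition: R_A = 2897/1000 kN, M_A = 887/125 kN·m, R_B = 11103/1000 kN, M_B = -1893/125 kN·m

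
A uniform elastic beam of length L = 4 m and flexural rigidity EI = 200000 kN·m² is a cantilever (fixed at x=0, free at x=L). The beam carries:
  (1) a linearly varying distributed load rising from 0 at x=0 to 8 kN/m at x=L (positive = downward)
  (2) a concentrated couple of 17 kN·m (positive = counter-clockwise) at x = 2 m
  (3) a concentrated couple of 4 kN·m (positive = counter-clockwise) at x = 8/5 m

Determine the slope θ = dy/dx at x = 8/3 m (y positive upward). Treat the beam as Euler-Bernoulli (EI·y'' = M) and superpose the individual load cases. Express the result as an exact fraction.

Load 1 — triangular load w₀=8 kN/m (0→w₀ over full span):
  θ_1 = (w₀Lx²/4-w₀L²x/3-w₀x⁴/(24L))/EI = (8·4·(8/3)²/4-8·4²·(8/3)/3-8·(8/3)⁴/(24·4))/200000 = -232/759375 rad
Load 2 — applied couple M₀=17 kN·m at a=2 m (b=L-a=2):
  θ_2 = M₀a/EI  [x>a] = 17·2/200000 = 17/100000 rad
Load 3 — applied couple M₀=4 kN·m at a=8/5 m (b=L-a=12/5):
  θ_3 = M₀a/EI  [x>a] = 4·(8/5)/200000 = 1/31250 rad
Superposition: θ = Σ θ_i = -12577/121500000 rad ≈ -0.000104 rad

θ(8/3) = -12577/121500000 rad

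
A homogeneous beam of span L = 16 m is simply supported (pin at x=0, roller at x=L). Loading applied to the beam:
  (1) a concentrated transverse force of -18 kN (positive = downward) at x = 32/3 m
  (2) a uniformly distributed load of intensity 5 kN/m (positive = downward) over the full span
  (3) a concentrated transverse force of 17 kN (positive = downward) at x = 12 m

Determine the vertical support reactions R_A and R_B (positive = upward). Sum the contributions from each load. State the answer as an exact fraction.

R_A = 153/4 kN, R_B = 163/4 kN

Load 1 — point force P=-18 kN at a=32/3 m (b=L-a=16/3):
  R_A = Pb/L = (-18)·(16/3)/16 = -6 kN
  R_B = Pa/L = (-18)·(32/3)/16 = -12 kN
Load 2 — uniform load w=5 kN/m over full span:
  R_A = wL/2 = 5·16/2 = 40 kN
  R_B = wL/2 = 5·16/2 = 40 kN
Load 3 — point force P=17 kN at a=12 m (b=L-a=4):
  R_A = Pb/L = 17·4/16 = 17/4 kN
  R_B = Pa/L = 17·12/16 = 51/4 kN
Superposition: R_A = 153/4 kN, R_B = 163/4 kN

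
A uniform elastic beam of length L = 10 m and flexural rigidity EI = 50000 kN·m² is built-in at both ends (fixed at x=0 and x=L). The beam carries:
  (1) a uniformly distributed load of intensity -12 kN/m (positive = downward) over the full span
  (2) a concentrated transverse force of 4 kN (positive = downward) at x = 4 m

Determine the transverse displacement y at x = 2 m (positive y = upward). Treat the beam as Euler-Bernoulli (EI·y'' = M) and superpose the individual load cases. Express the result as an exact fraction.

y(2) = 937/390625 m

Load 1 — uniform load w=-12 kN/m over full span:
  y_1 = -wx²(L-x)²/(24EI) = -(-12)·2²·(10-2)²/(24·50000) = 8/3125 m
Load 2 — point force P=4 kN at a=4 m (b=L-a=6):
  y_2 = -Pb²x²(3aL-(3a+b)x)/(6L³EI)  [x≤a] = -4·6²·2²·(3·4·10-(3·4+6)·2)/(6·10³·50000) = -63/390625 m
Superposition: y = Σ y_i = 937/390625 m ≈ 0.002399 m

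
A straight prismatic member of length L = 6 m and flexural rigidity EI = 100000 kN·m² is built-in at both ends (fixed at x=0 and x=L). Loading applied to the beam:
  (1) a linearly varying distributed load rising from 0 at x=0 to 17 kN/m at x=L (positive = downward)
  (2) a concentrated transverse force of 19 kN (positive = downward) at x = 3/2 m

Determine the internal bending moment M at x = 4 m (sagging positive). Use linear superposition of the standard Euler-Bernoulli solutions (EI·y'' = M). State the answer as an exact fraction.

Load 1 — triangular load w₀=17 kN/m (0→w₀ over full span):
  M_1 = 3w₀Lx/20 - w₀L²/30 - w₀x³/(6L) = 3·17·6·4/20 - 17·6²/30 - 17·4³/(6·6) = 476/45 kN·m
Load 2 — point force P=19 kN at a=3/2 m (b=L-a=9/2):
  M_2 = Pa²(a+3b)(L-x)/L³ - Pa²b/L²  [x>a] = 19·(3/2)²·((3/2)+3·(9/2))·(6-4)/6³ - 19·(3/2)²·(9/2)/6² = 19/32 kN·m
Superposition: M = Σ M_i = 16087/1440 kN·m ≈ 11.171528 kN·m

M(4) = 16087/1440 kN·m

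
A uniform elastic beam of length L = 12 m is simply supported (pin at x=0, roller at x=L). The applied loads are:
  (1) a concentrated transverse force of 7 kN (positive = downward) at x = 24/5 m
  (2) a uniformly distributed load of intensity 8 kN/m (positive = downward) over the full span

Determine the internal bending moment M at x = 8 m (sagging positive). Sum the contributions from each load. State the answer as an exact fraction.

M(8) = 696/5 kN·m

Load 1 — point force P=7 kN at a=24/5 m (b=L-a=36/5):
  M_1 = Pa(L-x)/L  [x>a] = 7·(24/5)·(12-8)/12 = 56/5 kN·m
Load 2 — uniform load w=8 kN/m over full span:
  M_2 = wx(L-x)/2 = 8·8·(12-8)/2 = 128 kN·m
Superposition: M = Σ M_i = 696/5 kN·m ≈ 139.200000 kN·m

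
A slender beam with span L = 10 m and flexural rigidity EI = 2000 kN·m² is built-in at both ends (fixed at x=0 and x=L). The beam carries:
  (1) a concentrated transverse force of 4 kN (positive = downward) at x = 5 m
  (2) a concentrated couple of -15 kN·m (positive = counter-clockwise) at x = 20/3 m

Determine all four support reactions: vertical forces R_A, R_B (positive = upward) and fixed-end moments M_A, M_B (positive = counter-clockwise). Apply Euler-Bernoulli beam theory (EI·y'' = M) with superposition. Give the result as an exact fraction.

Load 1 — point force P=4 kN at a=5 m (b=L-a=5):
  R_A = Pb²(3a+b)/L³ = 4·5²·(3·5+5)/10³ = 2 kN
  M_A = Pab²/L² = 4·5·5²/10² = 5 kN·m
  R_B = Pa²(a+3b)/L³ = 4·5²·(5+3·5)/10³ = 2 kN
  M_B = -Pa²b/L² = -4·5²·5/10² = -5 kN·m
Load 2 — applied couple M₀=-15 kN·m at a=20/3 m (b=L-a=10/3):
  R_A = 6M₀ab/L³ = 6·(-15)·(20/3)·(10/3)/10³ = -2 kN
  M_A = M₀b(2a-b)/L² = (-15)·(10/3)·(2·(20/3)-(10/3))/10² = -5 kN·m
  R_B = -6M₀ab/L³ = -6·(-15)·(20/3)·(10/3)/10³ = 2 kN
  M_B = M₀a(2b-a)/L² = (-15)·(20/3)·(2·(10/3)-(20/3))/10² = 0 kN·m
Superposition: R_A = 0 kN, M_A = 0 kN·m, R_B = 4 kN, M_B = -5 kN·m

R_A = 0 kN, M_A = 0 kN·m, R_B = 4 kN, M_B = -5 kN·m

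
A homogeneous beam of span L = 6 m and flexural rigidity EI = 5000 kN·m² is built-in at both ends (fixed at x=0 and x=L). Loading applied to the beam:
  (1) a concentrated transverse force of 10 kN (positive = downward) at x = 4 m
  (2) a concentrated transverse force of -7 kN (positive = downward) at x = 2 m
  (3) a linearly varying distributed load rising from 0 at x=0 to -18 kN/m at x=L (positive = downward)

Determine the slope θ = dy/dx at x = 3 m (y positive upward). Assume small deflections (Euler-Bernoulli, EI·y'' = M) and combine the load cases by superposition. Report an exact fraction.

θ(3) = -97/600000 rad

Load 1 — point force P=10 kN at a=4 m (b=L-a=2):
  θ_1 = -Pb²x(2aL-(3a+b)x)/(2L³EI)  [x≤a] = -10·2²·3·(2·4·6-(3·4+2)·3)/(2·6³·5000) = -1/3000 rad
Load 2 — point force P=-7 kN at a=2 m (b=L-a=4):
  θ_2 = Pa²(L-x)(2bL-(3b+a)(L-x))/(2L³EI)  [x>a] = (-7)·2²·(6-3)·(2·4·6-(3·4+2)·(6-3))/(2·6³·5000) = -7/30000 rad
Load 3 — triangular load w₀=-18 kN/m (0→w₀ over full span):
  θ_3 = -w₀(2x(L-x)(L-2x)(x+2L)+x²(L-x)²)/(120LEI) = -(-18)·(2·3·(6-3)·(6-2·3)·(3+2·6)+3²·(6-3)²)/(120·6·5000) = 81/200000 rad
Superposition: θ = Σ θ_i = -97/600000 rad ≈ -0.000162 rad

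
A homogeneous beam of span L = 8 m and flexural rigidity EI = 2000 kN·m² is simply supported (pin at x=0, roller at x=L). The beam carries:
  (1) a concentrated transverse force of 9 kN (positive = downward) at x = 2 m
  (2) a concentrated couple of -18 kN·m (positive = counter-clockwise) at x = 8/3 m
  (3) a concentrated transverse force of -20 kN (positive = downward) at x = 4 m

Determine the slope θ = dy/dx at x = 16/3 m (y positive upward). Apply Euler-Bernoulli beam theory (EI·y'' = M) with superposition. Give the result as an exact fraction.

θ(16/3) = -79/7200 rad

Load 1 — point force P=9 kN at a=2 m (b=L-a=6):
  θ_1 = -Pa(2L²-6Lx+3x²+a²)/(6LEI)  [x>a] = -9·2·(2·8²-6·8·(16/3)+3·(16/3)²+2²)/(6·8·2000) = 29/4000 rad
Load 2 — applied couple M₀=-18 kN·m at a=8/3 m (b=L-a=16/3):
  θ_2 = (M₀x²/(2L)-M₀(x-a)+C₁)/EI  [x>a] with C₁=M₀(3b²-L²)/(6L)=-8 = ((-18)·(16/3)²/(2·8)-(-18)·((16/3)-(8/3))+(-8))/2000 = 1/250 rad
Load 3 — point force P=-20 kN at a=4 m (b=L-a=4):
  θ_3 = -Pa(2L²-6Lx+3x²+a²)/(6LEI)  [x>a] = -(-20)·4·(2·8²-6·8·(16/3)+3·(16/3)²+4²)/(6·8·2000) = -1/45 rad
Superposition: θ = Σ θ_i = -79/7200 rad ≈ -0.010972 rad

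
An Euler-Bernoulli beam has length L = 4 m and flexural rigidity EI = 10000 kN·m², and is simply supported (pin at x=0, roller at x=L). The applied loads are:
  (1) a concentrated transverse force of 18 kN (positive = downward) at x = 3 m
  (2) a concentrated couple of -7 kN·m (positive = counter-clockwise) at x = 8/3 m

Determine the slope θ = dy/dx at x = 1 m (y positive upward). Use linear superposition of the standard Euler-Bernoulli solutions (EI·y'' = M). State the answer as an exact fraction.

Load 1 — point force P=18 kN at a=3 m (b=L-a=1):
  θ_1 = -Pb(L²-b²-3x²)/(6LEI)  [x≤a] = -18·1·(4²-1²-3·1²)/(6·4·10000) = -9/10000 rad
Load 2 — applied couple M₀=-7 kN·m at a=8/3 m (b=L-a=4/3):
  θ_2 = (M₀x²/(2L)+C₁)/EI  [x≤a] with C₁=M₀(3b²-L²)/(6L)=28/9 = ((-7)·1²/(2·4)+(28/9))/10000 = 161/720000 rad
Superposition: θ = Σ θ_i = -487/720000 rad ≈ -0.000676 rad

θ(1) = -487/720000 rad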